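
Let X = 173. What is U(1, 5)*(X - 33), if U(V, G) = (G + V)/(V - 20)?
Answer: -840/19 ≈ -44.211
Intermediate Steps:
U(V, G) = (G + V)/(-20 + V)
U(1, 5)*(X - 33) = ((5 + 1)/(-20 + 1))*(173 - 33) = (6/(-19))*140 = -1/19*6*140 = -6/19*140 = -840/19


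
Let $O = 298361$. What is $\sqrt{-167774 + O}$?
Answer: $\sqrt{130587} \approx 361.37$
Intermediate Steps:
$\sqrt{-167774 + O} = \sqrt{-167774 + 298361} = \sqrt{130587}$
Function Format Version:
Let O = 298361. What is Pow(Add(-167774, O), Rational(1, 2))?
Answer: Pow(130587, Rational(1, 2)) ≈ 361.37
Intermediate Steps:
Pow(Add(-167774, O), Rational(1, 2)) = Pow(Add(-167774, 298361), Rational(1, 2)) = Pow(130587, Rational(1, 2))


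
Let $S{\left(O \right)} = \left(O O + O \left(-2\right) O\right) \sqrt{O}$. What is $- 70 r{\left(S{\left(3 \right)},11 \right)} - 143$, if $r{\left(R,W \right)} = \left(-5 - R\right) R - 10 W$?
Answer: $24567 - 3150 \sqrt{3} \approx 19111.0$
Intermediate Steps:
$S{\left(O \right)} = - O^{\frac{5}{2}}$ ($S{\left(O \right)} = \left(O^{2} + - 2 O O\right) \sqrt{O} = \left(O^{2} - 2 O^{2}\right) \sqrt{O} = - O^{2} \sqrt{O} = - O^{\frac{5}{2}}$)
$r{\left(R,W \right)} = - 10 W + R \left(-5 - R\right)$ ($r{\left(R,W \right)} = R \left(-5 - R\right) - 10 W = - 10 W + R \left(-5 - R\right)$)
$- 70 r{\left(S{\left(3 \right)},11 \right)} - 143 = - 70 \left(- \left(- 3^{\frac{5}{2}}\right)^{2} - 110 - 5 \left(- 3^{\frac{5}{2}}\right)\right) - 143 = - 70 \left(- \left(- 9 \sqrt{3}\right)^{2} - 110 - 5 \left(- 9 \sqrt{3}\right)\right) - 143 = - 70 \left(\left(-1\right) 243 - 110 + 45 \sqrt{3}\right) - 143 = - 70 \left(-243 - 110 + 45 \sqrt{3}\right) - 143 = - 70 \left(-353 + 45 \sqrt{3}\right) - 143 = \left(24710 - 3150 \sqrt{3}\right) - 143 = 24567 - 3150 \sqrt{3}$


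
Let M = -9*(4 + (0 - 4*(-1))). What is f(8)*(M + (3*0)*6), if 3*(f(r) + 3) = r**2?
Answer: -1320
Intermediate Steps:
f(r) = -3 + r**2/3
M = -72 (M = -9*(4 + (0 + 4)) = -9*(4 + 4) = -9*8 = -72)
f(8)*(M + (3*0)*6) = (-3 + (1/3)*8**2)*(-72 + (3*0)*6) = (-3 + (1/3)*64)*(-72 + 0*6) = (-3 + 64/3)*(-72 + 0) = (55/3)*(-72) = -1320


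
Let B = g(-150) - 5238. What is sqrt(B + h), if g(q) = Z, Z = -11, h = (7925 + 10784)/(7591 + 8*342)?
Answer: I*sqrt(559596522478)/10327 ≈ 72.438*I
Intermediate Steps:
h = 18709/10327 (h = 18709/(7591 + 2736) = 18709/10327 ≈ 1.8117)
g(q) = -11
B = -5249 (B = -11 - 5238 = -5249)
sqrt(B + h) = sqrt(-5249 + 18709/10327) = sqrt(-54187714/10327) = I*sqrt(559596522478)/10327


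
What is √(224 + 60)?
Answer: 2*√71 ≈ 16.852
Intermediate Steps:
√(224 + 60) = √284 = 2*√71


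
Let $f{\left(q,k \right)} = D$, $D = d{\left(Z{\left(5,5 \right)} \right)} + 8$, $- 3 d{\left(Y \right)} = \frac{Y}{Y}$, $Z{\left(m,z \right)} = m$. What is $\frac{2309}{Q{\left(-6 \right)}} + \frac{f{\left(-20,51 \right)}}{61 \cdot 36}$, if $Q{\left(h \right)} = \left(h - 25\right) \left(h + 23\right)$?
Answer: $- \frac{15199571}{3471876} \approx -4.3779$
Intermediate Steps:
$d{\left(Y \right)} = - \frac{1}{3}$ ($d{\left(Y \right)} = - \frac{Y \frac{1}{Y}}{3} = \left(- \frac{1}{3}\right) 1 = - \frac{1}{3}$)
$Q{\left(h \right)} = \left(-25 + h\right) \left(23 + h\right)$
$D = \frac{23}{3}$ ($D = - \frac{1}{3} + 8 = \frac{23}{3} \approx 7.6667$)
$f{\left(q,k \right)} = \frac{23}{3}$
$\frac{2309}{Q{\left(-6 \right)}} + \frac{f{\left(-20,51 \right)}}{61 \cdot 36} = \frac{2309}{-575 + \left(-6\right)^{2} - -12} + \frac{23}{3 \cdot 61 \cdot 36} = \frac{2309}{-575 + 36 + 12} + \frac{23}{3 \cdot 2196} = \frac{2309}{-527} + \frac{23}{3} \cdot \frac{1}{2196} = 2309 \left(- \frac{1}{527}\right) + \frac{23}{6588} = - \frac{2309}{527} + \frac{23}{6588} = - \frac{15199571}{3471876}$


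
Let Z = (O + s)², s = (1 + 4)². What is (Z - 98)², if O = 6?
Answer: 744769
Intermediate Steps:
s = 25 (s = 5² = 25)
Z = 961 (Z = (6 + 25)² = 31² = 961)
(Z - 98)² = (961 - 98)² = 863² = 744769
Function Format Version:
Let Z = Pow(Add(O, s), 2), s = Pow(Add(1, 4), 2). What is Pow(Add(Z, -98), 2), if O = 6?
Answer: 744769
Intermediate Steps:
s = 25 (s = Pow(5, 2) = 25)
Z = 961 (Z = Pow(Add(6, 25), 2) = Pow(31, 2) = 961)
Pow(Add(Z, -98), 2) = Pow(Add(961, -98), 2) = Pow(863, 2) = 744769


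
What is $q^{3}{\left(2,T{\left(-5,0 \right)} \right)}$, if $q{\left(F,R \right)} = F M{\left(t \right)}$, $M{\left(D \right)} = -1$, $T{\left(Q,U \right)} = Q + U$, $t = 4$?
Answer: $-8$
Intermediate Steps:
$q{\left(F,R \right)} = - F$ ($q{\left(F,R \right)} = F \left(-1\right) = - F$)
$q^{3}{\left(2,T{\left(-5,0 \right)} \right)} = \left(\left(-1\right) 2\right)^{3} = \left(-2\right)^{3} = -8$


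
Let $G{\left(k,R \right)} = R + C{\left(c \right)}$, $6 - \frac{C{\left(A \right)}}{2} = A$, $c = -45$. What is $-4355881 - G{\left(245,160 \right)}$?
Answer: $-4356143$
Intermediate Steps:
$C{\left(A \right)} = 12 - 2 A$
$G{\left(k,R \right)} = 102 + R$ ($G{\left(k,R \right)} = R + \left(12 - -90\right) = R + \left(12 + 90\right) = R + 102 = 102 + R$)
$-4355881 - G{\left(245,160 \right)} = -4355881 - \left(102 + 160\right) = -4355881 - 262 = -4356143$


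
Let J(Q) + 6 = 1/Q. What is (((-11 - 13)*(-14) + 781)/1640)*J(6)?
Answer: -7819/1968 ≈ -3.9731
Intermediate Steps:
J(Q) = -6 + 1/Q
(((-11 - 13)*(-14) + 781)/1640)*J(6) = (((-11 - 13)*(-14) + 781)/1640)*(-6 + 1/6) = ((-24*(-14) + 781)*(1/1640))*(-6 + ⅙) = ((336 + 781)*(1/1640))*(-35/6) = (1117*(1/1640))*(-35/6) = (1117/1640)*(-35/6) = -7819/1968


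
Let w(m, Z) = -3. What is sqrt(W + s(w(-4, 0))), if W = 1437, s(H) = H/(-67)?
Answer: 3*sqrt(716766)/67 ≈ 37.908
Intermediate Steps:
s(H) = -H/67 (s(H) = H*(-1/67) = -H/67)
sqrt(W + s(w(-4, 0))) = sqrt(1437 - 1/67*(-3)) = sqrt(1437 + 3/67) = sqrt(96282/67) = 3*sqrt(716766)/67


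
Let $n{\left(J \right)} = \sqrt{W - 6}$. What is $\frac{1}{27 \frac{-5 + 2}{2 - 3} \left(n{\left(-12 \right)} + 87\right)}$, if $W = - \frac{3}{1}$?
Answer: $\frac{29}{204606} - \frac{i}{204606} \approx 0.00014174 - 4.8874 \cdot 10^{-6} i$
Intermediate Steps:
$W = -3$ ($W = \left(-3\right) 1 = -3$)
$n{\left(J \right)} = 3 i$ ($n{\left(J \right)} = \sqrt{-3 - 6} = \sqrt{-9} = 3 i$)
$\frac{1}{27 \frac{-5 + 2}{2 - 3} \left(n{\left(-12 \right)} + 87\right)} = \frac{1}{27 \frac{-5 + 2}{2 - 3} \left(3 i + 87\right)} = \frac{1}{27 \left(- \frac{3}{-1}\right) \left(87 + 3 i\right)} = \frac{1}{27 \left(\left(-3\right) \left(-1\right)\right) \left(87 + 3 i\right)} = \frac{1}{27 \cdot 3 \left(87 + 3 i\right)} = \frac{1}{81 \left(87 + 3 i\right)} = \frac{1}{7047 + 243 i} = \frac{7047 - 243 i}{49719258}$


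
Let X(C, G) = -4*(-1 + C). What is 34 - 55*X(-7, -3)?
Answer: -1726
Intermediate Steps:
X(C, G) = 4 - 4*C
34 - 55*X(-7, -3) = 34 - 55*(4 - 4*(-7)) = 34 - 55*(4 + 28) = 34 - 55*32 = 34 - 1760 = -1726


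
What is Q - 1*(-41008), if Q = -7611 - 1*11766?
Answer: 21631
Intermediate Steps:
Q = -19377 (Q = -7611 - 11766 = -19377)
Q - 1*(-41008) = -19377 - 1*(-41008) = -19377 + 41008 = 21631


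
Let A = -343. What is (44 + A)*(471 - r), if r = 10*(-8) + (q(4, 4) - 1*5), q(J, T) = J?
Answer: -165048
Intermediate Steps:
r = -81 (r = 10*(-8) + (4 - 1*5) = -80 + (4 - 5) = -80 - 1 = -81)
(44 + A)*(471 - r) = (44 - 343)*(471 - 1*(-81)) = -299*(471 + 81) = -299*552 = -165048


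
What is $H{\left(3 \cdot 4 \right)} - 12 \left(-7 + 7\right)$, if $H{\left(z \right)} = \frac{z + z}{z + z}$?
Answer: $1$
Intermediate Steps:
$H{\left(z \right)} = 1$ ($H{\left(z \right)} = \frac{2 z}{2 z} = 2 z \frac{1}{2 z} = 1$)
$H{\left(3 \cdot 4 \right)} - 12 \left(-7 + 7\right) = 1 - 12 \left(-7 + 7\right) = 1 - 12 \cdot 0 = 1 - 0 = 1 + 0 = 1$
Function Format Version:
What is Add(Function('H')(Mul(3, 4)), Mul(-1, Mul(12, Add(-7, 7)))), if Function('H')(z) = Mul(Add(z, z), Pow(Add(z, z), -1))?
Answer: 1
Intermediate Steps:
Function('H')(z) = 1 (Function('H')(z) = Mul(Mul(2, z), Pow(Mul(2, z), -1)) = Mul(Mul(2, z), Mul(Rational(1, 2), Pow(z, -1))) = 1)
Add(Function('H')(Mul(3, 4)), Mul(-1, Mul(12, Add(-7, 7)))) = Add(1, Mul(-1, Mul(12, Add(-7, 7)))) = Add(1, Mul(-1, Mul(12, 0))) = Add(1, Mul(-1, 0)) = Add(1, 0) = 1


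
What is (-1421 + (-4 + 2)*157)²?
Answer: 3010225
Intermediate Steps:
(-1421 + (-4 + 2)*157)² = (-1421 - 2*157)² = (-1421 - 314)² = (-1735)² = 3010225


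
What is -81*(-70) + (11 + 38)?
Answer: 5719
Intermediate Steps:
-81*(-70) + (11 + 38) = 5670 + 49 = 5719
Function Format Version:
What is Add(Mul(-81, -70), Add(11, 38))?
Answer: 5719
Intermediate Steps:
Add(Mul(-81, -70), Add(11, 38)) = Add(5670, 49) = 5719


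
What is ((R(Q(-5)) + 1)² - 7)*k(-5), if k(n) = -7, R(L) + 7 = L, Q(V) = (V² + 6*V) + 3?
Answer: -399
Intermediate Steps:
Q(V) = 3 + V² + 6*V
R(L) = -7 + L
((R(Q(-5)) + 1)² - 7)*k(-5) = (((-7 + (3 + (-5)² + 6*(-5))) + 1)² - 7)*(-7) = (((-7 + (3 + 25 - 30)) + 1)² - 7)*(-7) = (((-7 - 2) + 1)² - 7)*(-7) = ((-9 + 1)² - 7)*(-7) = ((-8)² - 7)*(-7) = (64 - 7)*(-7) = 57*(-7) = -399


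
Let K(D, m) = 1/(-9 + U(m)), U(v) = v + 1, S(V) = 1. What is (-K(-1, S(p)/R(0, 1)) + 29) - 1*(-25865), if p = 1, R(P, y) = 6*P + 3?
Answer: 595565/23 ≈ 25894.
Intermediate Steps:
R(P, y) = 3 + 6*P
U(v) = 1 + v
K(D, m) = 1/(-8 + m) (K(D, m) = 1/(-9 + (1 + m)) = 1/(-8 + m))
(-K(-1, S(p)/R(0, 1)) + 29) - 1*(-25865) = (-1/(-8 + 1/(3 + 6*0)) + 29) - 1*(-25865) = (-1/(-8 + 1/(3 + 0)) + 29) + 25865 = (-1/(-8 + 1/3) + 29) + 25865 = (-1/(-8 + 1*(⅓)) + 29) + 25865 = (-1/(-8 + ⅓) + 29) + 25865 = (-1/(-23/3) + 29) + 25865 = (-1*(-3/23) + 29) + 25865 = (3/23 + 29) + 25865 = 670/23 + 25865 = 595565/23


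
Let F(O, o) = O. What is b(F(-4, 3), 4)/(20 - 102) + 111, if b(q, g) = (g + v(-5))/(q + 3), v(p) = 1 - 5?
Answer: 111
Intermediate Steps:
v(p) = -4
b(q, g) = (-4 + g)/(3 + q) (b(q, g) = (g - 4)/(q + 3) = (-4 + g)/(3 + q))
b(F(-4, 3), 4)/(20 - 102) + 111 = ((-4 + 4)/(3 - 4))/(20 - 102) + 111 = (0/(-1))/(-82) + 111 = -(-1)*0/82 + 111 = -1/82*0 + 111 = 0 + 111 = 111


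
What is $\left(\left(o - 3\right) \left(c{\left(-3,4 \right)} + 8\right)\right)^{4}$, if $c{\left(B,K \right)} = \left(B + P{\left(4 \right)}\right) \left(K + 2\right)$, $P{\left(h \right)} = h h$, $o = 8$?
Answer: $34188010000$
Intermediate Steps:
$P{\left(h \right)} = h^{2}$
$c{\left(B,K \right)} = \left(2 + K\right) \left(16 + B\right)$ ($c{\left(B,K \right)} = \left(B + 4^{2}\right) \left(K + 2\right) = \left(B + 16\right) \left(2 + K\right) = \left(16 + B\right) \left(2 + K\right) = \left(2 + K\right) \left(16 + B\right)$)
$\left(\left(o - 3\right) \left(c{\left(-3,4 \right)} + 8\right)\right)^{4} = \left(\left(8 - 3\right) \left(\left(32 + 2 \left(-3\right) + 16 \cdot 4 - 12\right) + 8\right)\right)^{4} = \left(5 \left(\left(32 - 6 + 64 - 12\right) + 8\right)\right)^{4} = \left(5 \left(78 + 8\right)\right)^{4} = \left(5 \cdot 86\right)^{4} = 430^{4} = 34188010000$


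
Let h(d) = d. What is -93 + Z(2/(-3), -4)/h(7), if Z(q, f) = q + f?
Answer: -281/3 ≈ -93.667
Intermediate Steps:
Z(q, f) = f + q
-93 + Z(2/(-3), -4)/h(7) = -93 + (-4 + 2/(-3))/7 = -93 + (-4 + 2*(-⅓))*(⅐) = -93 + (-4 - ⅔)*(⅐) = -93 - 14/3*⅐ = -93 - ⅔ = -281/3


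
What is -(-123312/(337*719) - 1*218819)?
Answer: 53020623469/242303 ≈ 2.1882e+5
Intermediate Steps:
-(-123312/(337*719) - 1*218819) = -(-123312/242303 - 218819) = -1*(-53020623469/242303) = 53020623469/242303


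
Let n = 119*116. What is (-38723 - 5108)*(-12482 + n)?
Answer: -57944582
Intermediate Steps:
n = 13804
(-38723 - 5108)*(-12482 + n) = (-38723 - 5108)*(-12482 + 13804) = -43831*1322 = -57944582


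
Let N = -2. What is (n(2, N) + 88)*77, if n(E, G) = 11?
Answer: 7623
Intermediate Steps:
(n(2, N) + 88)*77 = (11 + 88)*77 = 99*77 = 7623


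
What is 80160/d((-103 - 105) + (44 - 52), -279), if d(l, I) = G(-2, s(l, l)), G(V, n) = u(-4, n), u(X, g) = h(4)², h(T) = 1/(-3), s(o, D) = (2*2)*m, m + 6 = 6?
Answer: 721440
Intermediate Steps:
m = 0 (m = -6 + 6 = 0)
s(o, D) = 0 (s(o, D) = (2*2)*0 = 4*0 = 0)
h(T) = -⅓
u(X, g) = ⅑ (u(X, g) = (-⅓)² = ⅑)
G(V, n) = ⅑
d(l, I) = ⅑
80160/d((-103 - 105) + (44 - 52), -279) = 80160/(⅑) = 80160*9 = 721440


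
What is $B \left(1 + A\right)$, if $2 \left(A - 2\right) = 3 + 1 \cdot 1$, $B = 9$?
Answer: $45$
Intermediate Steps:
$A = 4$ ($A = 2 + \frac{3 + 1 \cdot 1}{2} = 2 + \frac{3 + 1}{2} = 2 + \frac{1}{2} \cdot 4 = 2 + 2 = 4$)
$B \left(1 + A\right) = 9 \left(1 + 4\right) = 9 \cdot 5 = 45$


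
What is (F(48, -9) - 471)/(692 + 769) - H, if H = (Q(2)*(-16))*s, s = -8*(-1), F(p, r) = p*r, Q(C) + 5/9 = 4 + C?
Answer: 3051755/4383 ≈ 696.27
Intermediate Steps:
Q(C) = 31/9 + C (Q(C) = -5/9 + (4 + C) = 31/9 + C)
s = 8
H = -6272/9 (H = ((31/9 + 2)*(-16))*8 = ((49/9)*(-16))*8 = -784/9*8 = -6272/9 ≈ -696.89)
(F(48, -9) - 471)/(692 + 769) - H = (48*(-9) - 471)/(692 + 769) - 1*(-6272/9) = (-432 - 471)/1461 + 6272/9 = -903*1/1461 + 6272/9 = -301/487 + 6272/9 = 3051755/4383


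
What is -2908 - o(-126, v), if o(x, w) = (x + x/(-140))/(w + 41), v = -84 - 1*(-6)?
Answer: -1077211/370 ≈ -2911.4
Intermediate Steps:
v = -78 (v = -84 + 6 = -78)
o(x, w) = 139*x/(140*(41 + w)) (o(x, w) = (x + x*(-1/140))/(41 + w) = (x - x/140)/(41 + w) = (139*x/140)/(41 + w) = 139*x/(140*(41 + w)))
-2908 - o(-126, v) = -2908 - 139*(-126)/(140*(41 - 78)) = -2908 - 139*(-126)/(140*(-37)) = -2908 - 139*(-126)*(-1)/(140*37) = -2908 - 1*1251/370 = -2908 - 1251/370 = -1077211/370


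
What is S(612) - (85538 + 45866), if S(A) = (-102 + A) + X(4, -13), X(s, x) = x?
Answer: -130907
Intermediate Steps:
S(A) = -115 + A (S(A) = (-102 + A) - 13 = -115 + A)
S(612) - (85538 + 45866) = (-115 + 612) - (85538 + 45866) = 497 - 1*131404 = 497 - 131404 = -130907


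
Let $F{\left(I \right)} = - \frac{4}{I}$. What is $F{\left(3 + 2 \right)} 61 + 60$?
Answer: $\frac{56}{5} \approx 11.2$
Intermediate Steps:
$F{\left(3 + 2 \right)} 61 + 60 = - \frac{4}{3 + 2} \cdot 61 + 60 = - \frac{4}{5} \cdot 61 + 60 = \left(-4\right) \frac{1}{5} \cdot 61 + 60 = \left(- \frac{4}{5}\right) 61 + 60 = - \frac{244}{5} + 60 = \frac{56}{5}$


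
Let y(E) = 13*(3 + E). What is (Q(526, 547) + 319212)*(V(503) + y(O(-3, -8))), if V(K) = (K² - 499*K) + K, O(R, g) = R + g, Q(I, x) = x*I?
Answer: 1463317874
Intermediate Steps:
Q(I, x) = I*x
y(E) = 39 + 13*E
V(K) = K² - 498*K
(Q(526, 547) + 319212)*(V(503) + y(O(-3, -8))) = (526*547 + 319212)*(503*(-498 + 503) + (39 + 13*(-3 - 8))) = (287722 + 319212)*(503*5 + (39 + 13*(-11))) = 606934*(2515 + (39 - 143)) = 606934*(2515 - 104) = 606934*2411 = 1463317874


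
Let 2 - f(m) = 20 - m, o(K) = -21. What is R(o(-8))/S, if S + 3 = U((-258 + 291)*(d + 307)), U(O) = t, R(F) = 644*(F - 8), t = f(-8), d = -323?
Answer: 644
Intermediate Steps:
f(m) = -18 + m (f(m) = 2 - (20 - m) = 2 + (-20 + m) = -18 + m)
t = -26 (t = -18 - 8 = -26)
R(F) = -5152 + 644*F (R(F) = 644*(-8 + F) = -5152 + 644*F)
U(O) = -26
S = -29 (S = -3 - 26 = -29)
R(o(-8))/S = (-5152 + 644*(-21))/(-29) = (-5152 - 13524)*(-1/29) = -18676*(-1/29) = 644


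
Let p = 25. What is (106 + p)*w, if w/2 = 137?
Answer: 35894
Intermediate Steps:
w = 274 (w = 2*137 = 274)
(106 + p)*w = (106 + 25)*274 = 131*274 = 35894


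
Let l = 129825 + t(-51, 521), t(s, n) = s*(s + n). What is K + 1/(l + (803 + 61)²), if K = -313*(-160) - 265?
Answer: 42459865066/852351 ≈ 49815.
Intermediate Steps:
t(s, n) = s*(n + s)
l = 105855 (l = 129825 - 51*(521 - 51) = 129825 - 51*470 = 129825 - 23970 = 105855)
K = 49815 (K = 50080 - 265 = 49815)
K + 1/(l + (803 + 61)²) = 49815 + 1/(105855 + (803 + 61)²) = 49815 + 1/(105855 + 864²) = 49815 + 1/(105855 + 746496) = 49815 + 1/852351 = 42459865066/852351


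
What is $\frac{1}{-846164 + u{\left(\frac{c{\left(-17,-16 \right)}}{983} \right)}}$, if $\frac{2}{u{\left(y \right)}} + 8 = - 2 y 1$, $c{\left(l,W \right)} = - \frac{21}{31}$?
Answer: $- \frac{121871}{103122883317} \approx -1.1818 \cdot 10^{-6}$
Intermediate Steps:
$c{\left(l,W \right)} = - \frac{21}{31}$ ($c{\left(l,W \right)} = \left(-21\right) \frac{1}{31} = - \frac{21}{31}$)
$u{\left(y \right)} = \frac{2}{-8 - 2 y}$ ($u{\left(y \right)} = \frac{2}{-8 + - 2 y 1} = \frac{2}{-8 - 2 y}$)
$\frac{1}{-846164 + u{\left(\frac{c{\left(-17,-16 \right)}}{983} \right)}} = \frac{1}{-846164 - \frac{1}{4 - \frac{21}{31 \cdot 983}}} = \frac{1}{-846164 - \frac{1}{4 - \frac{21}{30473}}} = \frac{1}{-846164 - \frac{1}{\frac{121871}{30473}}} = \frac{1}{-846164 - \frac{30473}{121871}} = \frac{1}{- \frac{103122883317}{121871}} = - \frac{121871}{103122883317}$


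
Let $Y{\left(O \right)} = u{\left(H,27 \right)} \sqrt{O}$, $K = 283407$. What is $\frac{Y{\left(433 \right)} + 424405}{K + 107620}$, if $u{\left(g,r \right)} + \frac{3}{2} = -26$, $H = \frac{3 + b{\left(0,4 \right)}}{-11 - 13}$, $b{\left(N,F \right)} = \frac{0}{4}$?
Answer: $\frac{424405}{391027} - \frac{55 \sqrt{433}}{782054} \approx 1.0839$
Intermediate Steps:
$b{\left(N,F \right)} = 0$ ($b{\left(N,F \right)} = 0 \cdot \frac{1}{4} = 0$)
$H = - \frac{1}{8}$ ($H = \frac{3 + 0}{-11 - 13} = \frac{3}{-24} = 3 \left(- \frac{1}{24}\right) = - \frac{1}{8} \approx -0.125$)
$u{\left(g,r \right)} = - \frac{55}{2}$ ($u{\left(g,r \right)} = - \frac{3}{2} - 26 = - \frac{55}{2}$)
$Y{\left(O \right)} = - \frac{55 \sqrt{O}}{2}$
$\frac{Y{\left(433 \right)} + 424405}{K + 107620} = \frac{- \frac{55 \sqrt{433}}{2} + 424405}{283407 + 107620} = \frac{424405 - \frac{55 \sqrt{433}}{2}}{391027} = \left(424405 - \frac{55 \sqrt{433}}{2}\right) \frac{1}{391027} = \frac{424405}{391027} - \frac{55 \sqrt{433}}{782054}$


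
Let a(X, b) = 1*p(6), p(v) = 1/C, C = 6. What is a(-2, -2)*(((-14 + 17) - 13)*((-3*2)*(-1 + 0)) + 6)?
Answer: -9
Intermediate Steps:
p(v) = 1/6
a(X, b) = 1/6 (a(X, b) = 1*(1/6) = 1/6)
a(-2, -2)*(((-14 + 17) - 13)*((-3*2)*(-1 + 0)) + 6) = (((-14 + 17) - 13)*((-3*2)*(-1 + 0)) + 6)/6 = ((3 - 13)*(-6*(-1)) + 6)/6 = (-10*6 + 6)/6 = (-60 + 6)/6 = (1/6)*(-54) = -9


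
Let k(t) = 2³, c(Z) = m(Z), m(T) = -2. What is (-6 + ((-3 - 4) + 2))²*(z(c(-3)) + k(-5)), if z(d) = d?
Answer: 726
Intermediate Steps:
c(Z) = -2
k(t) = 8
(-6 + ((-3 - 4) + 2))²*(z(c(-3)) + k(-5)) = (-6 + ((-3 - 4) + 2))²*(-2 + 8) = (-6 + (-7 + 2))²*6 = (-6 - 5)²*6 = (-11)²*6 = 121*6 = 726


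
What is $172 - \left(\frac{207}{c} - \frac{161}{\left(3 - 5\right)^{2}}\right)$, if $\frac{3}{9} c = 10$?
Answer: $\frac{4107}{20} \approx 205.35$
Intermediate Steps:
$c = 30$ ($c = 3 \cdot 10 = 30$)
$172 - \left(\frac{207}{c} - \frac{161}{\left(3 - 5\right)^{2}}\right) = 172 - \left(\frac{207}{30} - \frac{161}{\left(3 - 5\right)^{2}}\right) = 172 - \left(207 \cdot \frac{1}{30} - \frac{161}{\left(-2\right)^{2}}\right) = 172 - \left(\frac{69}{10} - \frac{161}{4}\right) = 172 - - \frac{667}{20} = 172 + \frac{667}{20} = \frac{4107}{20}$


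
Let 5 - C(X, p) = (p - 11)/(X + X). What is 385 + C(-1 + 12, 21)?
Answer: 4285/11 ≈ 389.55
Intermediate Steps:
C(X, p) = 5 - (-11 + p)/(2*X) (C(X, p) = 5 - (p - 11)/(X + X) = 5 - (-11 + p)/(2*X))
385 + C(-1 + 12, 21) = 385 + (11 - 1*21 + 10*(-1 + 12))/(2*(-1 + 12)) = 385 + (½)*(11 - 21 + 10*11)/11 = 385 + (½)*(1/11)*(11 - 21 + 110) = 385 + (½)*(1/11)*100 = 385 + 50/11 = 4285/11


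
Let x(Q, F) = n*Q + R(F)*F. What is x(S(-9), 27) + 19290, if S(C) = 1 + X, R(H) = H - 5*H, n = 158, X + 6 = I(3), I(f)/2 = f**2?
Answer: 18428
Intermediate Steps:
I(f) = 2*f**2
X = 12 (X = -6 + 2*3**2 = -6 + 2*9 = -6 + 18 = 12)
R(H) = -4*H
S(C) = 13 (S(C) = 1 + 12 = 13)
x(Q, F) = -4*F**2 + 158*Q (x(Q, F) = 158*Q + (-4*F)*F = 158*Q - 4*F**2 = -4*F**2 + 158*Q)
x(S(-9), 27) + 19290 = (-4*27**2 + 158*13) + 19290 = (-4*729 + 2054) + 19290 = (-2916 + 2054) + 19290 = -862 + 19290 = 18428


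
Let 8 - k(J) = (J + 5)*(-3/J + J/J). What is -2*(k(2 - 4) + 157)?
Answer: -315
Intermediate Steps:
k(J) = 8 - (1 - 3/J)*(5 + J) (k(J) = 8 - (J + 5)*(-3/J + J/J) = 8 - (5 + J)*(-3/J + 1) = 8 - (5 + J)*(1 - 3/J) = 8 - (1 - 3/J)*(5 + J))
-2*(k(2 - 4) + 157) = -2*((6 - (2 - 4) + 15/(2 - 4)) + 157) = -2*((6 - 1*(-2) + 15/(-2)) + 157) = -2*((6 + 2 + 15*(-1/2)) + 157) = -2*((6 + 2 - 15/2) + 157) = -2*(1/2 + 157) = -2*315/2 = -315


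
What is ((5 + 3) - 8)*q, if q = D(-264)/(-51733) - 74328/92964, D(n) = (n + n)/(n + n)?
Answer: 0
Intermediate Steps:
D(n) = 1 (D(n) = (2*n)/((2*n)) = (2*n)*(1/(2*n)) = 1)
q = -320441949/400775551 (q = 1/(-51733) - 74328/92964 = 1*(-1/51733) - 74328*1/92964 = -1/51733 - 6194/7747 = -320441949/400775551 ≈ -0.79955)
((5 + 3) - 8)*q = ((5 + 3) - 8)*(-320441949/400775551) = (8 - 8)*(-320441949/400775551) = 0*(-320441949/400775551) = 0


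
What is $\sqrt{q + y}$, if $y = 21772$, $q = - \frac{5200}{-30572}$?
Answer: $\frac{2 \sqrt{317957772882}}{7643} \approx 147.55$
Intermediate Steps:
$q = \frac{1300}{7643}$ ($q = \left(-5200\right) \left(- \frac{1}{30572}\right) = \frac{1300}{7643} \approx 0.17009$)
$\sqrt{q + y} = \sqrt{\frac{1300}{7643} + 21772} = \sqrt{\frac{166404696}{7643}} = \frac{2 \sqrt{317957772882}}{7643}$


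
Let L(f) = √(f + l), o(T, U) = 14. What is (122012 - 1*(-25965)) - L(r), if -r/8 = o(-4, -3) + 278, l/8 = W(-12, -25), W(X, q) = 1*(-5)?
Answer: 147977 - 6*I*√66 ≈ 1.4798e+5 - 48.744*I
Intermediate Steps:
W(X, q) = -5
l = -40 (l = 8*(-5) = -40)
r = -2336 (r = -8*(14 + 278) = -8*292 = -2336)
L(f) = √(-40 + f) (L(f) = √(f - 40) = √(-40 + f))
(122012 - 1*(-25965)) - L(r) = (122012 - 1*(-25965)) - √(-40 - 2336) = (122012 + 25965) - √(-2376) = 147977 - 6*I*√66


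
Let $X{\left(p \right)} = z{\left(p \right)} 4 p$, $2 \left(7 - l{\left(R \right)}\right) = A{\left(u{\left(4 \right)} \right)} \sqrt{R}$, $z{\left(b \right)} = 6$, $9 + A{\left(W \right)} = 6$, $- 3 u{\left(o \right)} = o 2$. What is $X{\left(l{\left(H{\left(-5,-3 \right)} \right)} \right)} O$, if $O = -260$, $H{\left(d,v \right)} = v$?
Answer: $-43680 - 9360 i \sqrt{3} \approx -43680.0 - 16212.0 i$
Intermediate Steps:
$u{\left(o \right)} = - \frac{2 o}{3}$ ($u{\left(o \right)} = - \frac{o 2}{3} = - \frac{2 o}{3}$)
$A{\left(W \right)} = -3$ ($A{\left(W \right)} = -9 + 6 = -3$)
$l{\left(R \right)} = 7 + \frac{3 \sqrt{R}}{2}$ ($l{\left(R \right)} = 7 - \frac{\left(-3\right) \sqrt{R}}{2} = 7 + \frac{3 \sqrt{R}}{2}$)
$X{\left(p \right)} = 24 p$ ($X{\left(p \right)} = 6 \cdot 4 p = 24 p$)
$X{\left(l{\left(H{\left(-5,-3 \right)} \right)} \right)} O = 24 \left(7 + \frac{3 \sqrt{-3}}{2}\right) \left(-260\right) = 24 \left(7 + \frac{3 i \sqrt{3}}{2}\right) \left(-260\right) = \left(168 + 36 i \sqrt{3}\right) \left(-260\right) = -43680 - 9360 i \sqrt{3}$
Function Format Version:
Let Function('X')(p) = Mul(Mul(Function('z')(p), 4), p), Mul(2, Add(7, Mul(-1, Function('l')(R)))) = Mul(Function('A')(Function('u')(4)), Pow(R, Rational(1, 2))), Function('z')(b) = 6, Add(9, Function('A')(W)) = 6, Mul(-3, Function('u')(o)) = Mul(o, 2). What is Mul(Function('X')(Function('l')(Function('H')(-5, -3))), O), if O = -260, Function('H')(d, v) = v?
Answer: Add(-43680, Mul(-9360, I, Pow(3, Rational(1, 2)))) ≈ Add(-43680., Mul(-16212., I))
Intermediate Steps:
Function('u')(o) = Mul(Rational(-2, 3), o) (Function('u')(o) = Mul(Rational(-1, 3), Mul(o, 2)) = Mul(Rational(-1, 3), Mul(2, o)) = Mul(Rational(-2, 3), o))
Function('A')(W) = -3 (Function('A')(W) = Add(-9, 6) = -3)
Function('l')(R) = Add(7, Mul(Rational(3, 2), Pow(R, Rational(1, 2)))) (Function('l')(R) = Add(7, Mul(Rational(-1, 2), Mul(-3, Pow(R, Rational(1, 2))))) = Add(7, Mul(Rational(3, 2), Pow(R, Rational(1, 2)))))
Function('X')(p) = Mul(24, p) (Function('X')(p) = Mul(Mul(6, 4), p) = Mul(24, p))
Mul(Function('X')(Function('l')(Function('H')(-5, -3))), O) = Mul(Mul(24, Add(7, Mul(Rational(3, 2), Pow(-3, Rational(1, 2))))), -260) = Mul(Mul(24, Add(7, Mul(Rational(3, 2), Mul(I, Pow(3, Rational(1, 2)))))), -260) = Mul(Mul(24, Add(7, Mul(Rational(3, 2), I, Pow(3, Rational(1, 2))))), -260) = Mul(Add(168, Mul(36, I, Pow(3, Rational(1, 2)))), -260) = Add(-43680, Mul(-9360, I, Pow(3, Rational(1, 2))))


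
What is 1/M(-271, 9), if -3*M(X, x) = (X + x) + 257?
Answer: ⅗ ≈ 0.60000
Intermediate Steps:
M(X, x) = -257/3 - X/3 - x/3 (M(X, x) = -((X + x) + 257)/3 = -(257 + X + x)/3 = -257/3 - X/3 - x/3)
1/M(-271, 9) = 1/(-257/3 - ⅓*(-271) - ⅓*9) = 1/(-257/3 + 271/3 - 3) = 1/(5/3) = ⅗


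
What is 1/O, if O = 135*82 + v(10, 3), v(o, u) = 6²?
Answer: 1/11106 ≈ 9.0041e-5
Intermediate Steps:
v(o, u) = 36
O = 11106 (O = 135*82 + 36 = 11070 + 36 = 11106)
1/O = 1/11106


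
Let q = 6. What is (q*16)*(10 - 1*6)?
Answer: 384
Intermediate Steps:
(q*16)*(10 - 1*6) = (6*16)*(10 - 1*6) = 96*(10 - 6) = 96*4 = 384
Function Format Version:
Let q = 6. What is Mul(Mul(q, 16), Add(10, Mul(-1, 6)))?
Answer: 384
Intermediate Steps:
Mul(Mul(q, 16), Add(10, Mul(-1, 6))) = Mul(Mul(6, 16), Add(10, Mul(-1, 6))) = Mul(96, Add(10, -6)) = Mul(96, 4) = 384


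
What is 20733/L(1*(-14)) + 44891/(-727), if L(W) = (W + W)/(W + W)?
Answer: 15028000/727 ≈ 20671.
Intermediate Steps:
L(W) = 1 (L(W) = (2*W)/((2*W)) = (2*W)*(1/(2*W)) = 1)
20733/L(1*(-14)) + 44891/(-727) = 20733/1 + 44891/(-727) = 20733*1 + 44891*(-1/727) = 20733 - 44891/727 = 15028000/727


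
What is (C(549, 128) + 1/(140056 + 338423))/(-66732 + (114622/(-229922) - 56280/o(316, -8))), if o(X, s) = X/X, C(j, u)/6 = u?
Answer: -42244933991953/6766477690438797 ≈ -0.0062433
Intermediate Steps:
C(j, u) = 6*u
o(X, s) = 1
(C(549, 128) + 1/(140056 + 338423))/(-66732 + (114622/(-229922) - 56280/o(316, -8))) = (6*128 + 1/(140056 + 338423))/(-66732 + (114622/(-229922) - 56280/1)) = (768 + 1/478479)/(-66732 + (114622*(-1/229922) - 56280*1)) = (768 + 1/478479)/(-66732 + (-57311/114961 - 56280)) = 367471873/(478479*(-66732 - 6470062391/114961)) = 367471873/(478479*(-14141639843/114961)) = (367471873/478479)*(-114961/14141639843) = -42244933991953/6766477690438797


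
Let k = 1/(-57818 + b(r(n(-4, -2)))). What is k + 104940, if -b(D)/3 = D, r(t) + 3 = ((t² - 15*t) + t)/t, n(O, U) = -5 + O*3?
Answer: 6056717039/57716 ≈ 1.0494e+5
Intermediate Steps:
n(O, U) = -5 + 3*O
r(t) = -3 + (t² - 14*t)/t (r(t) = -3 + ((t² - 15*t) + t)/t = -3 + (t² - 14*t)/t)
b(D) = -3*D
k = -1/57716 (k = 1/(-57818 - 3*(-17 + (-5 + 3*(-4)))) = 1/(-57818 - 3*(-17 + (-5 - 12))) = 1/(-57818 - 3*(-17 - 17)) = 1/(-57818 - 3*(-34)) = 1/(-57818 + 102) = 1/(-57716) = -1/57716 ≈ -1.7326e-5)
k + 104940 = -1/57716 + 104940 = 6056717039/57716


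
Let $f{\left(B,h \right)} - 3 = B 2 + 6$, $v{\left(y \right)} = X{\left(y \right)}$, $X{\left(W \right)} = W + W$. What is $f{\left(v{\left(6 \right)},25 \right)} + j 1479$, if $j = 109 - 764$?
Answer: $-968712$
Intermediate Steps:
$j = -655$ ($j = 109 - 764 = -655$)
$X{\left(W \right)} = 2 W$
$v{\left(y \right)} = 2 y$
$f{\left(B,h \right)} = 9 + 2 B$ ($f{\left(B,h \right)} = 3 + \left(B 2 + 6\right) = 3 + \left(2 B + 6\right) = 3 + \left(6 + 2 B\right) = 9 + 2 B$)
$f{\left(v{\left(6 \right)},25 \right)} + j 1479 = \left(9 + 2 \cdot 2 \cdot 6\right) - 968745 = \left(9 + 2 \cdot 12\right) - 968745 = \left(9 + 24\right) - 968745 = 33 - 968745 = -968712$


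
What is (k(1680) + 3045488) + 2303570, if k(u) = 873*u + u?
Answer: 6817378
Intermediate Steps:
k(u) = 874*u
(k(1680) + 3045488) + 2303570 = (874*1680 + 3045488) + 2303570 = (1468320 + 3045488) + 2303570 = 4513808 + 2303570 = 6817378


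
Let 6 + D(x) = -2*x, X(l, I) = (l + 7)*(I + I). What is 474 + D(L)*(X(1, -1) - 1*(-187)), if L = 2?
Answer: -1236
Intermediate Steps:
X(l, I) = 2*I*(7 + l) (X(l, I) = (7 + l)*(2*I) = 2*I*(7 + l))
D(x) = -6 - 2*x
474 + D(L)*(X(1, -1) - 1*(-187)) = 474 + (-6 - 2*2)*(2*(-1)*(7 + 1) - 1*(-187)) = 474 + (-6 - 4)*(2*(-1)*8 + 187) = 474 - 10*(-16 + 187) = 474 - 10*171 = 474 - 1710 = -1236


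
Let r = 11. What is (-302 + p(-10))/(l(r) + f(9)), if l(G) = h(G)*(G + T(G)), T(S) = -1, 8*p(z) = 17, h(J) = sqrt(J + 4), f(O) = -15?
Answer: -2399/680 - 2399*sqrt(15)/1020 ≈ -12.637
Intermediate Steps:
h(J) = sqrt(4 + J)
p(z) = 17/8 (p(z) = (1/8)*17 = 17/8)
l(G) = sqrt(4 + G)*(-1 + G) (l(G) = sqrt(4 + G)*(G - 1) = sqrt(4 + G)*(-1 + G))
(-302 + p(-10))/(l(r) + f(9)) = (-302 + 17/8)/(sqrt(4 + 11)*(-1 + 11) - 15) = -2399/(8*(sqrt(15)*10 - 15)) = -2399/(8*(10*sqrt(15) - 15)) = -2399/(8*(-15 + 10*sqrt(15)))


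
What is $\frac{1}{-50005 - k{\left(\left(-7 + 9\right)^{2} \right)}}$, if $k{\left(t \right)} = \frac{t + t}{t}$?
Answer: $- \frac{1}{50007} \approx -1.9997 \cdot 10^{-5}$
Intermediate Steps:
$k{\left(t \right)} = 2$ ($k{\left(t \right)} = \frac{2 t}{t} = 2$)
$\frac{1}{-50005 - k{\left(\left(-7 + 9\right)^{2} \right)}} = \frac{1}{-50005 - 2} = \frac{1}{-50007} = - \frac{1}{50007}$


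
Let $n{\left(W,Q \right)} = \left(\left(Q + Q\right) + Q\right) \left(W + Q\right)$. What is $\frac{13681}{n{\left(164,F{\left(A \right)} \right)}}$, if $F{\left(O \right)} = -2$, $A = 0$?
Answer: $- \frac{13681}{972} \approx -14.075$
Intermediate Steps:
$n{\left(W,Q \right)} = 3 Q \left(Q + W\right)$ ($n{\left(W,Q \right)} = \left(2 Q + Q\right) \left(Q + W\right) = 3 Q \left(Q + W\right)$)
$\frac{13681}{n{\left(164,F{\left(A \right)} \right)}} = \frac{13681}{3 \left(-2\right) \left(-2 + 164\right)} = \frac{13681}{3 \left(-2\right) 162} = \frac{13681}{-972} = 13681 \left(- \frac{1}{972}\right) = - \frac{13681}{972}$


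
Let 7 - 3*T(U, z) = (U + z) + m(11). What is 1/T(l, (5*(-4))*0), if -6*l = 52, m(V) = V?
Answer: 9/14 ≈ 0.64286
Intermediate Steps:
l = -26/3 (l = -⅙*52 = -26/3 ≈ -8.6667)
T(U, z) = -4/3 - U/3 - z/3 (T(U, z) = 7/3 - ((U + z) + 11)/3 = 7/3 - (11 + U + z)/3 = 7/3 + (-11/3 - U/3 - z/3) = -4/3 - U/3 - z/3)
1/T(l, (5*(-4))*0) = 1/(-4/3 - ⅓*(-26/3) - 5*(-4)*0/3) = 1/(-4/3 + 26/9 - (-20)*0/3) = 1/(-4/3 + 26/9 - ⅓*0) = 1/(-4/3 + 26/9 + 0) = 1/(14/9) = 9/14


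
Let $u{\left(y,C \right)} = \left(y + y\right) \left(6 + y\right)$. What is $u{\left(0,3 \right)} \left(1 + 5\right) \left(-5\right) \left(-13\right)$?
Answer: $0$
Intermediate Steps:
$u{\left(y,C \right)} = 2 y \left(6 + y\right)$
$u{\left(0,3 \right)} \left(1 + 5\right) \left(-5\right) \left(-13\right) = 2 \cdot 0 \left(6 + 0\right) \left(1 + 5\right) \left(-5\right) \left(-13\right) = 2 \cdot 0 \cdot 6 \cdot 6 \left(-5\right) \left(-13\right) = 0 \left(-30\right) \left(-13\right) = 0 \left(-13\right) = 0$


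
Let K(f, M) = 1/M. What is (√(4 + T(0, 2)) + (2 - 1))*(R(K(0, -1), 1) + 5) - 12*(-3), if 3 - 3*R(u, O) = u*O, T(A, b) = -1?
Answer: 127/3 + 19*√3/3 ≈ 53.303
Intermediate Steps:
R(u, O) = 1 - O*u/3 (R(u, O) = 1 - u*O/3 = 1 - O*u/3)
(√(4 + T(0, 2)) + (2 - 1))*(R(K(0, -1), 1) + 5) - 12*(-3) = (√(4 - 1) + (2 - 1))*((1 - ⅓*1/(-1)) + 5) - 12*(-3) = (√3 + 1)*((1 - ⅓*1*(-1)) + 5) + 36 = (1 + √3)*((1 + ⅓) + 5) + 36 = (1 + √3)*(4/3 + 5) + 36 = (1 + √3)*(19/3) + 36 = (19/3 + 19*√3/3) + 36 = 127/3 + 19*√3/3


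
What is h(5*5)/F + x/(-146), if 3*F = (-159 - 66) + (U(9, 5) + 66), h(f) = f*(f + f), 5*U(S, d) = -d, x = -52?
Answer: -26959/1168 ≈ -23.081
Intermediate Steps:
U(S, d) = -d/5 (U(S, d) = (-d)/5 = -d/5)
h(f) = 2*f² (h(f) = f*(2*f) = 2*f²)
F = -160/3 (F = ((-159 - 66) + (-⅕*5 + 66))/3 = (-225 + (-1 + 66))/3 = (-225 + 65)/3 = (⅓)*(-160) = -160/3 ≈ -53.333)
h(5*5)/F + x/(-146) = (2*(5*5)²)/(-160/3) - 52/(-146) = (2*25²)*(-3/160) - 52*(-1/146) = (2*625)*(-3/160) + 26/73 = 1250*(-3/160) + 26/73 = -375/16 + 26/73 = -26959/1168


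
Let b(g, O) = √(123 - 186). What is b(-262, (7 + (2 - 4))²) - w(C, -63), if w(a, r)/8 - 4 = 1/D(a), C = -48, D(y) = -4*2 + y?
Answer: -223/7 + 3*I*√7 ≈ -31.857 + 7.9373*I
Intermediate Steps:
D(y) = -8 + y
b(g, O) = 3*I*√7 (b(g, O) = √(-63) = 3*I*√7)
w(a, r) = 32 + 8/(-8 + a)
b(-262, (7 + (2 - 4))²) - w(C, -63) = 3*I*√7 - 8*(-31 + 4*(-48))/(-8 - 48) = 3*I*√7 - 8*(-31 - 192)/(-56) = 3*I*√7 - 8*(-1)*(-223)/56 = 3*I*√7 - 1*223/7 = 3*I*√7 - 223/7 = -223/7 + 3*I*√7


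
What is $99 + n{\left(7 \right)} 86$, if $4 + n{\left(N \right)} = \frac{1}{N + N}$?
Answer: $- \frac{1672}{7} \approx -238.86$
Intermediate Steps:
$n{\left(N \right)} = -4 + \frac{1}{2 N}$ ($n{\left(N \right)} = -4 + \frac{1}{N + N} = -4 + \frac{1}{2 N}$)
$99 + n{\left(7 \right)} 86 = 99 + \left(-4 + \frac{1}{2 \cdot 7}\right) 86 = 99 + \left(-4 + \frac{1}{2} \cdot \frac{1}{7}\right) 86 = 99 + \left(-4 + \frac{1}{14}\right) 86 = 99 - \frac{2365}{7} = - \frac{1672}{7}$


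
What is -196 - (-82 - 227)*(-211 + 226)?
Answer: 4439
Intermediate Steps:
-196 - (-82 - 227)*(-211 + 226) = -196 - (-309)*15 = -196 - 1*(-4635) = -196 + 4635 = 4439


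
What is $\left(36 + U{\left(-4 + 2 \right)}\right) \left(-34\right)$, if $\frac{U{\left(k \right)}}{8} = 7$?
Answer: $-3128$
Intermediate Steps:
$U{\left(k \right)} = 56$ ($U{\left(k \right)} = 8 \cdot 7 = 56$)
$\left(36 + U{\left(-4 + 2 \right)}\right) \left(-34\right) = \left(36 + 56\right) \left(-34\right) = 92 \left(-34\right) = -3128$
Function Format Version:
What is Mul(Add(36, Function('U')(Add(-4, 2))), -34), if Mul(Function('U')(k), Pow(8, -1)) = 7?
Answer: -3128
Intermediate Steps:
Function('U')(k) = 56 (Function('U')(k) = Mul(8, 7) = 56)
Mul(Add(36, Function('U')(Add(-4, 2))), -34) = Mul(Add(36, 56), -34) = Mul(92, -34) = -3128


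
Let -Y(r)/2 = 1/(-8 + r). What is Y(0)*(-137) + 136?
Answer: 407/4 ≈ 101.75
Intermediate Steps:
Y(r) = -2/(-8 + r)
Y(0)*(-137) + 136 = -2/(-8 + 0)*(-137) + 136 = -2/(-8)*(-137) + 136 = -2*(-1/8)*(-137) + 136 = (1/4)*(-137) + 136 = -137/4 + 136 = 407/4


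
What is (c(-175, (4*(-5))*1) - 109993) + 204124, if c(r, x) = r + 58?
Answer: 94014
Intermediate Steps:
c(r, x) = 58 + r
(c(-175, (4*(-5))*1) - 109993) + 204124 = ((58 - 175) - 109993) + 204124 = (-117 - 109993) + 204124 = -110110 + 204124 = 94014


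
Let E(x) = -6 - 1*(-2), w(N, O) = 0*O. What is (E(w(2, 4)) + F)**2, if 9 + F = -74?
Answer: 7569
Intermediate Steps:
w(N, O) = 0
F = -83 (F = -9 - 74 = -83)
E(x) = -4 (E(x) = -6 + 2 = -4)
(E(w(2, 4)) + F)**2 = (-4 - 83)**2 = (-87)**2 = 7569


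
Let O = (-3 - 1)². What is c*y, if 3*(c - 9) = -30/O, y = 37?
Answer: 2479/8 ≈ 309.88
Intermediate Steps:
O = 16 (O = (-4)² = 16)
c = 67/8 (c = 9 + (-30/16)/3 = 9 + (-30*1/16)/3 = 9 + (⅓)*(-15/8) = 9 - 5/8 = 67/8 ≈ 8.3750)
c*y = (67/8)*37 = 2479/8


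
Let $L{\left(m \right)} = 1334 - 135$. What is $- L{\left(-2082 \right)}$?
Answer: $-1199$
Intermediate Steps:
$L{\left(m \right)} = 1199$ ($L{\left(m \right)} = 1334 - 135 = 1199$)
$- L{\left(-2082 \right)} = \left(-1\right) 1199 = -1199$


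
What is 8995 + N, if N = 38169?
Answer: 47164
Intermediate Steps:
8995 + N = 8995 + 38169 = 47164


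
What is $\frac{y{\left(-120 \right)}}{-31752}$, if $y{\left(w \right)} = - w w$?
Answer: $\frac{200}{441} \approx 0.45351$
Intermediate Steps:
$y{\left(w \right)} = - w^{2}$
$\frac{y{\left(-120 \right)}}{-31752} = \frac{\left(-1\right) \left(-120\right)^{2}}{-31752} = \left(-1\right) 14400 \left(- \frac{1}{31752}\right) = \left(-14400\right) \left(- \frac{1}{31752}\right) = \frac{200}{441}$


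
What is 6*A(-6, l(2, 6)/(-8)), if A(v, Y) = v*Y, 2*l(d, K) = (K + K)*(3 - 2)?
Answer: 27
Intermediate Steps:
l(d, K) = K (l(d, K) = ((K + K)*(3 - 2))/2 = ((2*K)*1)/2 = (2*K)/2 = K)
A(v, Y) = Y*v
6*A(-6, l(2, 6)/(-8)) = 6*((6/(-8))*(-6)) = 6*((6*(-⅛))*(-6)) = 6*(-¾*(-6)) = 6*(9/2) = 27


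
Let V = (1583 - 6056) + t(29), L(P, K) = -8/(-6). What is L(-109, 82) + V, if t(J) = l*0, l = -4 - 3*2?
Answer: -13415/3 ≈ -4471.7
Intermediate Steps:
L(P, K) = 4/3 (L(P, K) = -8*(-1/6) = 4/3)
l = -10 (l = -4 - 6 = -10)
t(J) = 0 (t(J) = -10*0 = 0)
V = -4473 (V = (1583 - 6056) + 0 = -4473 + 0 = -4473)
L(-109, 82) + V = 4/3 - 4473 = -13415/3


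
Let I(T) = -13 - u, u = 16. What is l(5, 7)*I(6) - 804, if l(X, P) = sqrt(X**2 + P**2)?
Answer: -804 - 29*sqrt(74) ≈ -1053.5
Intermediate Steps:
I(T) = -29 (I(T) = -13 - 1*16 = -13 - 16 = -29)
l(X, P) = sqrt(P**2 + X**2)
l(5, 7)*I(6) - 804 = sqrt(7**2 + 5**2)*(-29) - 804 = sqrt(49 + 25)*(-29) - 804 = sqrt(74)*(-29) - 804 = -29*sqrt(74) - 804 = -804 - 29*sqrt(74)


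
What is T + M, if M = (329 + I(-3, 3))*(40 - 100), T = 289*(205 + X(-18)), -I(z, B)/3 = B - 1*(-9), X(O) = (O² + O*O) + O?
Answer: 223735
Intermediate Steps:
X(O) = O + 2*O² (X(O) = (O² + O²) + O = 2*O² + O = O + 2*O²)
I(z, B) = -27 - 3*B (I(z, B) = -3*(B - 1*(-9)) = -3*(B + 9) = -3*(9 + B) = -27 - 3*B)
T = 241315 (T = 289*(205 - 18*(1 + 2*(-18))) = 289*(205 - 18*(1 - 36)) = 289*(205 - 18*(-35)) = 289*(205 + 630) = 289*835 = 241315)
M = -17580 (M = (329 + (-27 - 3*3))*(40 - 100) = (329 + (-27 - 9))*(-60) = (329 - 36)*(-60) = 293*(-60) = -17580)
T + M = 241315 - 17580 = 223735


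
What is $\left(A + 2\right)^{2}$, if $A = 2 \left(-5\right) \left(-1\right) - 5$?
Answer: $49$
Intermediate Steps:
$A = 5$ ($A = \left(-10\right) \left(-1\right) - 5 = 10 - 5 = 5$)
$\left(A + 2\right)^{2} = \left(5 + 2\right)^{2} = 7^{2} = 49$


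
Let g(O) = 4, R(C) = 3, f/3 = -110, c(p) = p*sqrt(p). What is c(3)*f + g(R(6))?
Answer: 4 - 990*sqrt(3) ≈ -1710.7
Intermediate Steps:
c(p) = p**(3/2)
f = -330 (f = 3*(-110) = -330)
c(3)*f + g(R(6)) = 3**(3/2)*(-330) + 4 = (3*sqrt(3))*(-330) + 4 = -990*sqrt(3) + 4 = 4 - 990*sqrt(3)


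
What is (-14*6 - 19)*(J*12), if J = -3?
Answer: 3708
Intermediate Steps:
(-14*6 - 19)*(J*12) = (-14*6 - 19)*(-3*12) = (-84 - 19)*(-36) = -103*(-36) = 3708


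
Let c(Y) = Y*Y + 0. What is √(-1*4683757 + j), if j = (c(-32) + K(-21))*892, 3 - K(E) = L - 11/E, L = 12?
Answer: I*√1666470309/21 ≈ 1943.9*I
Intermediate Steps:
c(Y) = Y² (c(Y) = Y² + 0 = Y²)
K(E) = -9 + 11/E (K(E) = 3 - (12 - 11/E) = 3 + (-12 + 11/E) = -9 + 11/E)
j = 19003168/21 (j = ((-32)² + (-9 + 11/(-21)))*892 = (1024 + (-9 + 11*(-1/21)))*892 = (1024 + (-9 - 11/21))*892 = (1024 - 200/21)*892 = (21304/21)*892 = 19003168/21 ≈ 9.0491e+5)
√(-1*4683757 + j) = √(-1*4683757 + 19003168/21) = √(-4683757 + 19003168/21) = √(-79355729/21) = I*√1666470309/21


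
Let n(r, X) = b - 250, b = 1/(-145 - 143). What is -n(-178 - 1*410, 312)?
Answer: 72001/288 ≈ 250.00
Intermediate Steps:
b = -1/288 (b = 1/(-288) = -1/288 ≈ -0.0034722)
n(r, X) = -72001/288 (n(r, X) = -1/288 - 250 = -72001/288)
-n(-178 - 1*410, 312) = -1*(-72001/288) = 72001/288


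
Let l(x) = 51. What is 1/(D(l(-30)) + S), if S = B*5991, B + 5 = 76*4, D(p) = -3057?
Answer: 1/1788252 ≈ 5.5921e-7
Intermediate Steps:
B = 299 (B = -5 + 76*4 = -5 + 304 = 299)
S = 1791309 (S = 299*5991 = 1791309)
1/(D(l(-30)) + S) = 1/(-3057 + 1791309) = 1/1788252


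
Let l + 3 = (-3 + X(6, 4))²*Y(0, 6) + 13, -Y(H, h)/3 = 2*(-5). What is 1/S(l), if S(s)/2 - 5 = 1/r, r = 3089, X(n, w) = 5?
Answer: 3089/30892 ≈ 0.099993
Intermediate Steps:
Y(H, h) = 30 (Y(H, h) = -6*(-5) = -3*(-10) = 30)
l = 130 (l = -3 + ((-3 + 5)²*30 + 13) = -3 + (2²*30 + 13) = -3 + (4*30 + 13) = -3 + (120 + 13) = -3 + 133 = 130)
S(s) = 30892/3089 (S(s) = 10 + 2/3089 = 30892/3089)
1/S(l) = 1/(30892/3089) = 3089/30892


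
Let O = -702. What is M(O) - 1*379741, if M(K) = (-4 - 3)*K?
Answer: -374827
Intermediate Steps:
M(K) = -7*K
M(O) - 1*379741 = -7*(-702) - 1*379741 = 4914 - 379741 = -374827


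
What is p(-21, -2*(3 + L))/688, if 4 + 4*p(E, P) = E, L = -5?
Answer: -25/2752 ≈ -0.0090843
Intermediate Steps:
p(E, P) = -1 + E/4
p(-21, -2*(3 + L))/688 = (-1 + (¼)*(-21))/688 = (-1 - 21/4)*(1/688) = -25/4*1/688 = -25/2752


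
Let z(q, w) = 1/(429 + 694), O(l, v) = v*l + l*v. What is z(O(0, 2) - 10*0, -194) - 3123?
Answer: -3507128/1123 ≈ -3123.0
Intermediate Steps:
O(l, v) = 2*l*v (O(l, v) = l*v + l*v = 2*l*v)
z(q, w) = 1/1123
z(O(0, 2) - 10*0, -194) - 3123 = 1/1123 - 3123 = -3507128/1123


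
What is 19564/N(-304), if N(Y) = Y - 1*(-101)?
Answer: -19564/203 ≈ -96.374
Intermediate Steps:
N(Y) = 101 + Y (N(Y) = Y + 101 = 101 + Y)
19564/N(-304) = 19564/(101 - 304) = 19564/(-203) = 19564*(-1/203) = -19564/203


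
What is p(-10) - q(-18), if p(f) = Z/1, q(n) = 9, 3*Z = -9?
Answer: -12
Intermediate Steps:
Z = -3 (Z = (⅓)*(-9) = -3)
p(f) = -3 (p(f) = -3/1 = -3*1 = -3)
p(-10) - q(-18) = -3 - 1*9 = -3 - 9 = -12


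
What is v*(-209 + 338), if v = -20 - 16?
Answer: -4644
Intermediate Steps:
v = -36
v*(-209 + 338) = -36*(-209 + 338) = -36*129 = -4644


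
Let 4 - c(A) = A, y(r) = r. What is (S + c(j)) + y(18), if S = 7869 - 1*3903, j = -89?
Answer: 4077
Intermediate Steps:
S = 3966 (S = 7869 - 3903 = 3966)
c(A) = 4 - A
(S + c(j)) + y(18) = (3966 + (4 - 1*(-89))) + 18 = (3966 + (4 + 89)) + 18 = (3966 + 93) + 18 = 4059 + 18 = 4077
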